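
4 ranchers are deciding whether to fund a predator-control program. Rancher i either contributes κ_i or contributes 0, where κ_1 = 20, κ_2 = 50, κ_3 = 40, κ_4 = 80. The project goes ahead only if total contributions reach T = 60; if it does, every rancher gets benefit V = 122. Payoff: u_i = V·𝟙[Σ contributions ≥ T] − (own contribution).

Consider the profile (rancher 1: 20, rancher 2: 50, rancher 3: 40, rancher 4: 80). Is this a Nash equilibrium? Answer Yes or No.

Total = 190 ≥ 60: provided.
Rancher 1 (pledges 20, payoff 102): dropping to 0 → total 170, payoff 122. Profitable deviation.

No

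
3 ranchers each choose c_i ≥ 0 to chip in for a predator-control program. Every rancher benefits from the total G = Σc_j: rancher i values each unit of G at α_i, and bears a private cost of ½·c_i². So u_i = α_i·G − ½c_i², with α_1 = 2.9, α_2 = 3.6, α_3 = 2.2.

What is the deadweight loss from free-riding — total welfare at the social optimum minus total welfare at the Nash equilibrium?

50.95

Rancher i's FOC: ∂u_i/∂c_i = α_i − c_i = 0, so c_i* = α_i.
NE contributions = (2.9, 3.6, 2.2); G = 8.7.
W^NE = (Σα)·G − ½Σα_i² = 8.7² − ½·26.21 = 62.585.
Planner sets c_i = Σα_j = 8.7 for every i, so G^SO = 3·8.7 = 26.1.
W^SO = (Σα)·G^SO − ½·3·(Σα)² = (3/2)·8.7² = 113.535.
Deadweight loss = W^SO − W^NE = 50.95.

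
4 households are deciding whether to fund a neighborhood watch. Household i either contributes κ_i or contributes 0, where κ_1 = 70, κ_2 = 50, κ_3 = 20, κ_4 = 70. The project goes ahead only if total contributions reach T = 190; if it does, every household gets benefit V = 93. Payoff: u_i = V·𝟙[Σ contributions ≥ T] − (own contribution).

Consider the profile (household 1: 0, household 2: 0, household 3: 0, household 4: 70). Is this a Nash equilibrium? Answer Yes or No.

Total = 70 < 190: not provided.
Household 1 (pledges 0, payoff 0): pledging 70 → total 140, payoff -70. No gain.
Household 2 (pledges 0, payoff 0): pledging 50 → total 120, payoff -50. No gain.
Household 3 (pledges 0, payoff 0): pledging 20 → total 90, payoff -20. No gain.
Household 4 (pledges 70, payoff -70): dropping to 0 → total 0, payoff 0. Profitable deviation.

No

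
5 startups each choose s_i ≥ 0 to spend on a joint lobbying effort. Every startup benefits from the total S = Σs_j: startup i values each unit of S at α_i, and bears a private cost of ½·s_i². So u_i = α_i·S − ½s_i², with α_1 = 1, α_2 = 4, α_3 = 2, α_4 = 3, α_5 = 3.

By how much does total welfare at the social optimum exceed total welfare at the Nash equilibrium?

Startup i's FOC: ∂u_i/∂s_i = α_i − s_i = 0, so s_i* = α_i.
NE contributions = (1, 4, 2, 3, 3); S = 13.
W^NE = (Σα)·S − ½Σα_i² = 13² − ½·39 = 149.5.
Planner sets s_i = Σα_j = 13 for every i, so S^SO = 5·13 = 65.
W^SO = (Σα)·S^SO − ½·5·(Σα)² = (5/2)·13² = 422.5.
Deadweight loss = W^SO − W^NE = 273.

273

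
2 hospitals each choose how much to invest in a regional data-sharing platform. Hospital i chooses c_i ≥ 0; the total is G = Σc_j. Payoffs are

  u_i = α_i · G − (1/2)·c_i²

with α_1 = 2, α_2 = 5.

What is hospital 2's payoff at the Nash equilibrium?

Hospital i's FOC: ∂u_i/∂c_i = α_i − c_i = 0, so c_i* = α_i.
NE contributions = (2, 5); G = 7.
u_2 = α_2·G − ½·(c_2)² = 5·7 − ½·5² = 22.5.

22.5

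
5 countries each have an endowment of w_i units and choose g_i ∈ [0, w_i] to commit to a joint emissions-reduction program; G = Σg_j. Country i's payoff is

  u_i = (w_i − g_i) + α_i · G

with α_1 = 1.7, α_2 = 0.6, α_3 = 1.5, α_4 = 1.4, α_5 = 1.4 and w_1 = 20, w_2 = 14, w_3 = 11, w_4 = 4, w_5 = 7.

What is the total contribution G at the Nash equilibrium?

∂u_i/∂g_i = α_i − 1, so country i contributes w_i if α_i > 1, else 0.
α_i > 1 for i ∈ {1, 3, 4, 5}; NE contributions (20, 0, 11, 4, 7), G = 42.

42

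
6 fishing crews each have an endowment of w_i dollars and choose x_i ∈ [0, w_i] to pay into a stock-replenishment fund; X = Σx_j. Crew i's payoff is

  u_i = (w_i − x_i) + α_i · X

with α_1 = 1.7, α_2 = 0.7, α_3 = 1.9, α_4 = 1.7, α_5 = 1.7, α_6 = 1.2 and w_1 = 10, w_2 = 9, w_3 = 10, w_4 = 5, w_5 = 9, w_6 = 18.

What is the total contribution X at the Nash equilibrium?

52

∂u_i/∂x_i = α_i − 1, so crew i contributes w_i if α_i > 1, else 0.
α_i > 1 for i ∈ {1, 3, 4, 5, 6}; NE contributions (10, 0, 10, 5, 9, 18), X = 52.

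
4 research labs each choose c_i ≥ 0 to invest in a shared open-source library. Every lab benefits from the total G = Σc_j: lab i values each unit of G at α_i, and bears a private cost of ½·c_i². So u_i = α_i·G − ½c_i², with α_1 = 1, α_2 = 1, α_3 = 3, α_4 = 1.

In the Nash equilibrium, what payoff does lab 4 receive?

5.5

Lab i's FOC: ∂u_i/∂c_i = α_i − c_i = 0, so c_i* = α_i.
NE contributions = (1, 1, 3, 1); G = 6.
u_4 = α_4·G − ½·(c_4)² = 1·6 − ½·1² = 5.5.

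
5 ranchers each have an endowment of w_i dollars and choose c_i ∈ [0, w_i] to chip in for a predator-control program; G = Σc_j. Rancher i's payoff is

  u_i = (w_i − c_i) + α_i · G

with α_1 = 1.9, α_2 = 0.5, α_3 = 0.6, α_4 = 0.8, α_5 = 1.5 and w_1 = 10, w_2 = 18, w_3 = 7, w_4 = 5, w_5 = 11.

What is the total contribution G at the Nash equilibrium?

21

∂u_i/∂c_i = α_i − 1, so rancher i contributes w_i if α_i > 1, else 0.
α_i > 1 for i ∈ {1, 5}; NE contributions (10, 0, 0, 0, 11), G = 21.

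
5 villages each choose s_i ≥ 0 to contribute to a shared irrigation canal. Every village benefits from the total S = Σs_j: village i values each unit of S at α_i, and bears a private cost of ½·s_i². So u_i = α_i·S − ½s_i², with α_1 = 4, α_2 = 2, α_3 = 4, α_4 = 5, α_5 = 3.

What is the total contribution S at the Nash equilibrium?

Village i's FOC: ∂u_i/∂s_i = α_i − s_i = 0, so s_i* = α_i.
NE contributions = (4, 2, 4, 5, 3); S = 18.

18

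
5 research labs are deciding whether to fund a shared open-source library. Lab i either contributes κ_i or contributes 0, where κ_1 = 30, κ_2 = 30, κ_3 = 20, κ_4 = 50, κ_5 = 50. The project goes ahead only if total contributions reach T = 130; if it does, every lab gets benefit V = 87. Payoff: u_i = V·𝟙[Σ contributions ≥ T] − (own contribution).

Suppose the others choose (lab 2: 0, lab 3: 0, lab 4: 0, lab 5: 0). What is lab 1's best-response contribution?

Others' total = 0. Even contributing 30 gives 30 < 130: no benefit either way.
Best response: 0.

0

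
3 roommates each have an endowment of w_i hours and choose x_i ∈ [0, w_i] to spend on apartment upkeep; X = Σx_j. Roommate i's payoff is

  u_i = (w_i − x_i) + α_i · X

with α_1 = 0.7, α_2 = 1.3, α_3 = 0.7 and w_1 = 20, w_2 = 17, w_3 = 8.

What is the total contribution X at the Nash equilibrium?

17

∂u_i/∂x_i = α_i − 1, so roommate i contributes w_i if α_i > 1, else 0.
α_i > 1 for i ∈ {2}; NE contributions (0, 17, 0), X = 17.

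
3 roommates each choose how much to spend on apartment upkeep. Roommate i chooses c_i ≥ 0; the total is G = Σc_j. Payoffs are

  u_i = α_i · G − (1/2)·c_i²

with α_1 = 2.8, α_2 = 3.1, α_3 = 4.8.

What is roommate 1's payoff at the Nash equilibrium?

26.04

Roommate i's FOC: ∂u_i/∂c_i = α_i − c_i = 0, so c_i* = α_i.
NE contributions = (2.8, 3.1, 4.8); G = 10.7.
u_1 = α_1·G − ½·(c_1)² = 2.8·10.7 − ½·2.8² = 26.04.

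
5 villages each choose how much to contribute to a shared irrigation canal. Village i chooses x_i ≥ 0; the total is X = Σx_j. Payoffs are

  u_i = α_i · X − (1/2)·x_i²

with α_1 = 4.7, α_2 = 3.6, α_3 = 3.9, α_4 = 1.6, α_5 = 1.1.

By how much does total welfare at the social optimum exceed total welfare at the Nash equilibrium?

360.03

Village i's FOC: ∂u_i/∂x_i = α_i − x_i = 0, so x_i* = α_i.
NE contributions = (4.7, 3.6, 3.9, 1.6, 1.1); X = 14.9.
W^NE = (Σα)·X − ½Σα_i² = 14.9² − ½·54.03 = 194.995.
Planner sets x_i = Σα_j = 14.9 for every i, so X^SO = 5·14.9 = 74.5.
W^SO = (Σα)·X^SO − ½·5·(Σα)² = (5/2)·14.9² = 555.025.
Deadweight loss = W^SO − W^NE = 360.03.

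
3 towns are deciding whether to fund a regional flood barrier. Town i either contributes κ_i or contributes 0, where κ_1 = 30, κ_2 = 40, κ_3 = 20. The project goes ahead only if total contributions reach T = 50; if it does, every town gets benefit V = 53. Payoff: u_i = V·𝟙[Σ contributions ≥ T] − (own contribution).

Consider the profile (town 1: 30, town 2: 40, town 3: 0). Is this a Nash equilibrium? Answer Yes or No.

Yes

Total = 70 ≥ 50: provided.
Town 1 (pledges 30, payoff 23): dropping to 0 → total 40, payoff 0. No gain.
Town 2 (pledges 40, payoff 13): dropping to 0 → total 30, payoff 0. No gain.
Town 3 (pledges 0, payoff 53): pledging 20 → total 90, payoff 33. No gain.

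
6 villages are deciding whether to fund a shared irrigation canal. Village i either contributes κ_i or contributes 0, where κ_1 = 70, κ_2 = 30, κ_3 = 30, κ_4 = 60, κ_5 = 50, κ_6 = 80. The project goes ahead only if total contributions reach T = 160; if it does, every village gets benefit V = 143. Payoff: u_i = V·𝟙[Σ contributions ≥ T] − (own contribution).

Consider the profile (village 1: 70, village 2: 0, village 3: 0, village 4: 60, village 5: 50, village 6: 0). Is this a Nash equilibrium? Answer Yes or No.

Total = 180 ≥ 160: provided.
Village 1 (pledges 70, payoff 73): dropping to 0 → total 110, payoff 0. No gain.
Village 2 (pledges 0, payoff 143): pledging 30 → total 210, payoff 113. No gain.
Village 3 (pledges 0, payoff 143): pledging 30 → total 210, payoff 113. No gain.
Village 4 (pledges 60, payoff 83): dropping to 0 → total 120, payoff 0. No gain.
Village 5 (pledges 50, payoff 93): dropping to 0 → total 130, payoff 0. No gain.
Village 6 (pledges 0, payoff 143): pledging 80 → total 260, payoff 63. No gain.

Yes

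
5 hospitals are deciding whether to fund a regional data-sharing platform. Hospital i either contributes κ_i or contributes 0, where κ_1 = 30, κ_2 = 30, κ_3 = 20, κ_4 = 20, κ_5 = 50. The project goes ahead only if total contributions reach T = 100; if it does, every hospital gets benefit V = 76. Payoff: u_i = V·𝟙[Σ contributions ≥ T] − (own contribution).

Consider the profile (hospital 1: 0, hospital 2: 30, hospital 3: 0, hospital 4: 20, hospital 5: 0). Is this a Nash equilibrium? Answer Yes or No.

No

Total = 50 < 100: not provided.
Hospital 1 (pledges 0, payoff 0): pledging 30 → total 80, payoff -30. No gain.
Hospital 2 (pledges 30, payoff -30): dropping to 0 → total 20, payoff 0. Profitable deviation.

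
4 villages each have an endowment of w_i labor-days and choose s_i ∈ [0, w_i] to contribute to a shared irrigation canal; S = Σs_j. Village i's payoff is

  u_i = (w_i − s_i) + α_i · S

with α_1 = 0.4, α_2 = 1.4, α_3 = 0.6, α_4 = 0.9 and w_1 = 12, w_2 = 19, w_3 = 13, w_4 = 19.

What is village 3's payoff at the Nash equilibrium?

24.4

∂u_i/∂s_i = α_i − 1, so village i contributes w_i if α_i > 1, else 0.
α_i > 1 for i ∈ {2}; NE contributions (0, 19, 0, 0), S = 19.
u_3 = (13 − 0) + 0.6·19 = 24.4.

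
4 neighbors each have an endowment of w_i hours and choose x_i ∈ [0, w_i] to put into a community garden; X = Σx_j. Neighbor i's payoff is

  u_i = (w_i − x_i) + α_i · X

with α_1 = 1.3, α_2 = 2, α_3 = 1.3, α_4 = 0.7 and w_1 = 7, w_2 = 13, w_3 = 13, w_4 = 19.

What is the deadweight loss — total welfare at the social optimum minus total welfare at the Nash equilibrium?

∂u_i/∂x_i = α_i − 1, so neighbor i contributes w_i if α_i > 1, else 0.
α_i > 1 for i ∈ {1, 2, 3}; NE contributions (7, 13, 13, 0), X = 33.
W^NE = Σw_i − X^NE + (Σα_i)·X^NE = 52 + 4.3·33 = 193.9.
Planner: ∂(Σu_j)/∂x_i = Σα_j − 1 = 4.3 > 0, so everyone contributes w_i; X^SO = 52, W^SO = 52 + 4.3·52 = 275.6.
Deadweight loss = 81.7.

81.7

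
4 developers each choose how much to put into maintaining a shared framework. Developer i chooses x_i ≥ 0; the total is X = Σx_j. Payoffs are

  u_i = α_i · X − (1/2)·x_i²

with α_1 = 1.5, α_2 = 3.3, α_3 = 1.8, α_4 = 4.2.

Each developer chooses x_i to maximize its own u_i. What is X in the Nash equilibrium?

10.8

Developer i's FOC: ∂u_i/∂x_i = α_i − x_i = 0, so x_i* = α_i.
NE contributions = (1.5, 3.3, 1.8, 4.2); X = 10.8.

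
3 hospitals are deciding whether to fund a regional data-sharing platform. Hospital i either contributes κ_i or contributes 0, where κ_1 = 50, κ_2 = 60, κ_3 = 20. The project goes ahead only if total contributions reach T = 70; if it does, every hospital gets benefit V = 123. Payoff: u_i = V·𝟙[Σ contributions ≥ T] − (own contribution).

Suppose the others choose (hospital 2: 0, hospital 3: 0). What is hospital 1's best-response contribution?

0

Others' total = 0. Even contributing 50 gives 50 < 70: no benefit either way.
Best response: 0.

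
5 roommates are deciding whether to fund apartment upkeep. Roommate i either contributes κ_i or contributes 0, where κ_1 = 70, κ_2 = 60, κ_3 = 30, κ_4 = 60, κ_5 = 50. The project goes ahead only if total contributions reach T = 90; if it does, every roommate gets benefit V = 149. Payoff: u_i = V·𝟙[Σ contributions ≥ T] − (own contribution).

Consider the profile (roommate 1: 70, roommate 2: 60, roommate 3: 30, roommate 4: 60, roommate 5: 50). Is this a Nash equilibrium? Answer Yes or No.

Total = 270 ≥ 90: provided.
Roommate 1 (pledges 70, payoff 79): dropping to 0 → total 200, payoff 149. Profitable deviation.

No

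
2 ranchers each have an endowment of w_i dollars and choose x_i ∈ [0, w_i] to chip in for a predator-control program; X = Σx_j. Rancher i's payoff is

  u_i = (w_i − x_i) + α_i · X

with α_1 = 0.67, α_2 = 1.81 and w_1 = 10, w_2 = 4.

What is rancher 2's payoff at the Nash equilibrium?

7.24

∂u_i/∂x_i = α_i − 1, so rancher i contributes w_i if α_i > 1, else 0.
α_i > 1 for i ∈ {2}; NE contributions (0, 4), X = 4.
u_2 = (4 − 4) + 1.81·4 = 7.24.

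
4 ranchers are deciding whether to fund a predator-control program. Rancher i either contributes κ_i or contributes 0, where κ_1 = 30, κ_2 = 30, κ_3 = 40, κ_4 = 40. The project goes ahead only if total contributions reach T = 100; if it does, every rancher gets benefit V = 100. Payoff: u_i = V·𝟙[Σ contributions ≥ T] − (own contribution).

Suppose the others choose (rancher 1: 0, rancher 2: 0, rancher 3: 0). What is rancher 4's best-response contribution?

Others' total = 0. Even contributing 40 gives 40 < 100: no benefit either way.
Best response: 0.

0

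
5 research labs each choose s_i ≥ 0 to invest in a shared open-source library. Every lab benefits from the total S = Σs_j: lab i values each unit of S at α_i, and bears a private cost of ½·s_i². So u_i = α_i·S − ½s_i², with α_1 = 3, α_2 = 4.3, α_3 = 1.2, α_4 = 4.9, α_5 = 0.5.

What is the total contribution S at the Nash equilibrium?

13.9

Lab i's FOC: ∂u_i/∂s_i = α_i − s_i = 0, so s_i* = α_i.
NE contributions = (3, 4.3, 1.2, 4.9, 0.5); S = 13.9.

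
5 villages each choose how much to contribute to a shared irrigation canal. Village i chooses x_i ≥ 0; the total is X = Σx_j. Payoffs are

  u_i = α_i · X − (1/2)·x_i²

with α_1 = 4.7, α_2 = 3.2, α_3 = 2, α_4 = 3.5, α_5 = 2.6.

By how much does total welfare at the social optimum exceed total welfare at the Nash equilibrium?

411.67

Village i's FOC: ∂u_i/∂x_i = α_i − x_i = 0, so x_i* = α_i.
NE contributions = (4.7, 3.2, 2, 3.5, 2.6); X = 16.
W^NE = (Σα)·X − ½Σα_i² = 16² − ½·55.34 = 228.33.
Planner sets x_i = Σα_j = 16 for every i, so X^SO = 5·16 = 80.
W^SO = (Σα)·X^SO − ½·5·(Σα)² = (5/2)·16² = 640.
Deadweight loss = W^SO − W^NE = 411.67.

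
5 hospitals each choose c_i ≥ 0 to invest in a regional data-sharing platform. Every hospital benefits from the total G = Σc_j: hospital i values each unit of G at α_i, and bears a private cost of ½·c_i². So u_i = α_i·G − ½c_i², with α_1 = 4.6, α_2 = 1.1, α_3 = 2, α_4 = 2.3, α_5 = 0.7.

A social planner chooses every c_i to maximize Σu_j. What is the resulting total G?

Planner FOC: ∂(Σu_j)/∂c_i = (Σα_j) − c_i = 0, so c_i^SO = Σα_j = 10.7 for every i; G^SO = 53.5.

53.5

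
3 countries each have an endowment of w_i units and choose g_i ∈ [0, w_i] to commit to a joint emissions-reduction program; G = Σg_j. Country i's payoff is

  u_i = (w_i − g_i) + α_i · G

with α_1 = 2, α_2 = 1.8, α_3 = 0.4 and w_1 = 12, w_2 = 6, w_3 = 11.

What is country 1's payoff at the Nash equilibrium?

36

∂u_i/∂g_i = α_i − 1, so country i contributes w_i if α_i > 1, else 0.
α_i > 1 for i ∈ {1, 2}; NE contributions (12, 6, 0), G = 18.
u_1 = (12 − 12) + 2·18 = 36.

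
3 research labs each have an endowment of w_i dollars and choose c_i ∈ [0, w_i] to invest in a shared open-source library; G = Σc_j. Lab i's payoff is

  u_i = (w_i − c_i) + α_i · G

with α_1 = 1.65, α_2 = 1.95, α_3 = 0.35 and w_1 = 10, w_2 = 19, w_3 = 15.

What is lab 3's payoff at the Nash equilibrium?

25.15

∂u_i/∂c_i = α_i − 1, so lab i contributes w_i if α_i > 1, else 0.
α_i > 1 for i ∈ {1, 2}; NE contributions (10, 19, 0), G = 29.
u_3 = (15 − 0) + 0.35·29 = 25.15.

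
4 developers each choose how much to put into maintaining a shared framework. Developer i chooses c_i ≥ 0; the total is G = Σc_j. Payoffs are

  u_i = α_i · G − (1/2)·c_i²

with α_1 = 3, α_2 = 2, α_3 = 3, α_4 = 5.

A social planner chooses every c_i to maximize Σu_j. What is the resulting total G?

52

Planner FOC: ∂(Σu_j)/∂c_i = (Σα_j) − c_i = 0, so c_i^SO = Σα_j = 13 for every i; G^SO = 52.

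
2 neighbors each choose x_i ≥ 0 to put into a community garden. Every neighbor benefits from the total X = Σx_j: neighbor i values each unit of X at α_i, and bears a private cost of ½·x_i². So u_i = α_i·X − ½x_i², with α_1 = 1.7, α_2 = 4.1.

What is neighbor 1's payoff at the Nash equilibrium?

Neighbor i's FOC: ∂u_i/∂x_i = α_i − x_i = 0, so x_i* = α_i.
NE contributions = (1.7, 4.1); X = 5.8.
u_1 = α_1·X − ½·(x_1)² = 1.7·5.8 − ½·1.7² = 8.415.

8.415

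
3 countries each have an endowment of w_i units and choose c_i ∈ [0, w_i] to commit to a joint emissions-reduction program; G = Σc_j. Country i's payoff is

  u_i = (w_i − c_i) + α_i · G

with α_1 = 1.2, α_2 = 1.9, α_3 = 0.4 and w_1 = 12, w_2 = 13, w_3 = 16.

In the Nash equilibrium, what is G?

∂u_i/∂c_i = α_i − 1, so country i contributes w_i if α_i > 1, else 0.
α_i > 1 for i ∈ {1, 2}; NE contributions (12, 13, 0), G = 25.

25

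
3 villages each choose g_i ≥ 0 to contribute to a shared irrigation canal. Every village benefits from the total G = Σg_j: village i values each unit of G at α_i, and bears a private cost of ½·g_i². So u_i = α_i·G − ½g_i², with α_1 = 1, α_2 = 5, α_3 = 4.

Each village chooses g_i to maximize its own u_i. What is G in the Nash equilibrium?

Village i's FOC: ∂u_i/∂g_i = α_i − g_i = 0, so g_i* = α_i.
NE contributions = (1, 5, 4); G = 10.

10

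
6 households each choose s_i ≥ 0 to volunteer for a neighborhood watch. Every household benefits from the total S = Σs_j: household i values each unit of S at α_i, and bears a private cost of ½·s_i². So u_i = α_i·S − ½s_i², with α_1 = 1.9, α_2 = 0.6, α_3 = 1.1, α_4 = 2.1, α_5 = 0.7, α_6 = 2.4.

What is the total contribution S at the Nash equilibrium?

8.8

Household i's FOC: ∂u_i/∂s_i = α_i − s_i = 0, so s_i* = α_i.
NE contributions = (1.9, 0.6, 1.1, 2.1, 0.7, 2.4); S = 8.8.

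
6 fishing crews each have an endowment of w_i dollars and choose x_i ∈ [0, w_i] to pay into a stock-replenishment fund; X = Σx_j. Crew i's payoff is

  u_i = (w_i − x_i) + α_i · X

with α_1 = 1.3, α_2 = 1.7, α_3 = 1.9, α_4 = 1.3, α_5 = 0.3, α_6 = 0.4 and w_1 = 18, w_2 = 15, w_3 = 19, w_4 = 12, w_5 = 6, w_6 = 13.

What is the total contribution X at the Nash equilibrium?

64

∂u_i/∂x_i = α_i − 1, so crew i contributes w_i if α_i > 1, else 0.
α_i > 1 for i ∈ {1, 2, 3, 4}; NE contributions (18, 15, 19, 12, 0, 0), X = 64.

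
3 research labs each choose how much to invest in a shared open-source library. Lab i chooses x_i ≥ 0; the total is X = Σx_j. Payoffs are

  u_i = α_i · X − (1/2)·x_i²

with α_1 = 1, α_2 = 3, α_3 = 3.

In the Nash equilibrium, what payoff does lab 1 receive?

6.5

Lab i's FOC: ∂u_i/∂x_i = α_i − x_i = 0, so x_i* = α_i.
NE contributions = (1, 3, 3); X = 7.
u_1 = α_1·X − ½·(x_1)² = 1·7 − ½·1² = 6.5.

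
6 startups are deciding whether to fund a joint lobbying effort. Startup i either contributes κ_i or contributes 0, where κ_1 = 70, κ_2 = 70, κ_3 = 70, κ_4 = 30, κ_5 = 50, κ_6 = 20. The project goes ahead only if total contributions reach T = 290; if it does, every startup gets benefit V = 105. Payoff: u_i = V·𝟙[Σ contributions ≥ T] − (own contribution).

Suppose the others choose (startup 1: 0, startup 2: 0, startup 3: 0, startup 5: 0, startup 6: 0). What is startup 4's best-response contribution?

Others' total = 0. Even contributing 30 gives 30 < 290: no benefit either way.
Best response: 0.

0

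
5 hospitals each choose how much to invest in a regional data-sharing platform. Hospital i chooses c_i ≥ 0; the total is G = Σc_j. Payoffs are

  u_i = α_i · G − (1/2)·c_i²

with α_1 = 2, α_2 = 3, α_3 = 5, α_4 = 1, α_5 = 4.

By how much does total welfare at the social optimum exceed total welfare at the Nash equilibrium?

365

Hospital i's FOC: ∂u_i/∂c_i = α_i − c_i = 0, so c_i* = α_i.
NE contributions = (2, 3, 5, 1, 4); G = 15.
W^NE = (Σα)·G − ½Σα_i² = 15² − ½·55 = 197.5.
Planner sets c_i = Σα_j = 15 for every i, so G^SO = 5·15 = 75.
W^SO = (Σα)·G^SO − ½·5·(Σα)² = (5/2)·15² = 562.5.
Deadweight loss = W^SO − W^NE = 365.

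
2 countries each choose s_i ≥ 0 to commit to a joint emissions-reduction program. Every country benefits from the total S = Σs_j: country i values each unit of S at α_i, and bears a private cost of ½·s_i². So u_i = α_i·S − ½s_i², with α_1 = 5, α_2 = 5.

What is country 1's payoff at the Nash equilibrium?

Country i's FOC: ∂u_i/∂s_i = α_i − s_i = 0, so s_i* = α_i.
NE contributions = (5, 5); S = 10.
u_1 = α_1·S − ½·(s_1)² = 5·10 − ½·5² = 37.5.

37.5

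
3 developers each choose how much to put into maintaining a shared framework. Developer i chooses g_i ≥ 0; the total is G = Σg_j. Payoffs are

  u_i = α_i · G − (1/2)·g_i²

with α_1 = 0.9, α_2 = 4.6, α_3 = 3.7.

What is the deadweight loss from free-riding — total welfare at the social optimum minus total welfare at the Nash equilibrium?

60.15

Developer i's FOC: ∂u_i/∂g_i = α_i − g_i = 0, so g_i* = α_i.
NE contributions = (0.9, 4.6, 3.7); G = 9.2.
W^NE = (Σα)·G − ½Σα_i² = 9.2² − ½·35.66 = 66.81.
Planner sets g_i = Σα_j = 9.2 for every i, so G^SO = 3·9.2 = 27.6.
W^SO = (Σα)·G^SO − ½·3·(Σα)² = (3/2)·9.2² = 126.96.
Deadweight loss = W^SO − W^NE = 60.15.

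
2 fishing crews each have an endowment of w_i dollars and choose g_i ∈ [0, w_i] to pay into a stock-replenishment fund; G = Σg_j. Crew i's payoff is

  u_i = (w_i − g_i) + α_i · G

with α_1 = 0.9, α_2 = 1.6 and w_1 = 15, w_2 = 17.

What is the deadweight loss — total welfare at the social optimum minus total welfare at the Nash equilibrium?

∂u_i/∂g_i = α_i − 1, so crew i contributes w_i if α_i > 1, else 0.
α_i > 1 for i ∈ {2}; NE contributions (0, 17), G = 17.
W^NE = Σw_i − G^NE + (Σα_i)·G^NE = 32 + 1.5·17 = 57.5.
Planner: ∂(Σu_j)/∂g_i = Σα_j − 1 = 1.5 > 0, so everyone contributes w_i; G^SO = 32, W^SO = 32 + 1.5·32 = 80.
Deadweight loss = 22.5.

22.5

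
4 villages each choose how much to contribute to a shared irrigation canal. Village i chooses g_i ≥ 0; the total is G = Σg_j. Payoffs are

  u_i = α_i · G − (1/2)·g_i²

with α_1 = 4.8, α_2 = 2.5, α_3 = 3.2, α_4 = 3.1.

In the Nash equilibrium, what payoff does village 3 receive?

Village i's FOC: ∂u_i/∂g_i = α_i − g_i = 0, so g_i* = α_i.
NE contributions = (4.8, 2.5, 3.2, 3.1); G = 13.6.
u_3 = α_3·G − ½·(g_3)² = 3.2·13.6 − ½·3.2² = 38.4.

38.4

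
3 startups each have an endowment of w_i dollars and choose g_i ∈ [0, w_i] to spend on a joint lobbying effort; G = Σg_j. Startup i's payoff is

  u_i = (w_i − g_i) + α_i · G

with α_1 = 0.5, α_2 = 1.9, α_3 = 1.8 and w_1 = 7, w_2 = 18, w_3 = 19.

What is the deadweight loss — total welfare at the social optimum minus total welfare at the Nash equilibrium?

∂u_i/∂g_i = α_i − 1, so startup i contributes w_i if α_i > 1, else 0.
α_i > 1 for i ∈ {2, 3}; NE contributions (0, 18, 19), G = 37.
W^NE = Σw_i − G^NE + (Σα_i)·G^NE = 44 + 3.2·37 = 162.4.
Planner: ∂(Σu_j)/∂g_i = Σα_j − 1 = 3.2 > 0, so everyone contributes w_i; G^SO = 44, W^SO = 44 + 3.2·44 = 184.8.
Deadweight loss = 22.4.

22.4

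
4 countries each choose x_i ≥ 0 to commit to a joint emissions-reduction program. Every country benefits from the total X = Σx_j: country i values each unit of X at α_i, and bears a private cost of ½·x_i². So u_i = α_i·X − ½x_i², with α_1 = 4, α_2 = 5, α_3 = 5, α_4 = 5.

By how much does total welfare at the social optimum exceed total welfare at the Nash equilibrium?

406.5

Country i's FOC: ∂u_i/∂x_i = α_i − x_i = 0, so x_i* = α_i.
NE contributions = (4, 5, 5, 5); X = 19.
W^NE = (Σα)·X − ½Σα_i² = 19² − ½·91 = 315.5.
Planner sets x_i = Σα_j = 19 for every i, so X^SO = 4·19 = 76.
W^SO = (Σα)·X^SO − ½·4·(Σα)² = (4/2)·19² = 722.
Deadweight loss = W^SO − W^NE = 406.5.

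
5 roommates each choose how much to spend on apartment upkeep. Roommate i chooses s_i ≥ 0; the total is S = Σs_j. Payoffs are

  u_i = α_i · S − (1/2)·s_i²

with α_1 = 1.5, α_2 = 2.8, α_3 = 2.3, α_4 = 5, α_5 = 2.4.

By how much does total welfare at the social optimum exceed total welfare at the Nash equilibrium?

Roommate i's FOC: ∂u_i/∂s_i = α_i − s_i = 0, so s_i* = α_i.
NE contributions = (1.5, 2.8, 2.3, 5, 2.4); S = 14.
W^NE = (Σα)·S − ½Σα_i² = 14² − ½·46.14 = 172.93.
Planner sets s_i = Σα_j = 14 for every i, so S^SO = 5·14 = 70.
W^SO = (Σα)·S^SO − ½·5·(Σα)² = (5/2)·14² = 490.
Deadweight loss = W^SO − W^NE = 317.07.

317.07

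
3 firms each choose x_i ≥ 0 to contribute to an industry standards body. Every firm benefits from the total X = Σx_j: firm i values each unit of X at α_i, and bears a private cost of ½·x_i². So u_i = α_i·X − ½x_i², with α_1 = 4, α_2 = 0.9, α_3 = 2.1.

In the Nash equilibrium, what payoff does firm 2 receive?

5.895

Firm i's FOC: ∂u_i/∂x_i = α_i − x_i = 0, so x_i* = α_i.
NE contributions = (4, 0.9, 2.1); X = 7.
u_2 = α_2·X − ½·(x_2)² = 0.9·7 − ½·0.9² = 5.895.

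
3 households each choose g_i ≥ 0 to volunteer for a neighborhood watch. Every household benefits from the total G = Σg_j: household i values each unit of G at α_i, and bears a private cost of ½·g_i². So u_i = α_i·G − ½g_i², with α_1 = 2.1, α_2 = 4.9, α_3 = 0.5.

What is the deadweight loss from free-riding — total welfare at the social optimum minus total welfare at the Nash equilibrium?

Household i's FOC: ∂u_i/∂g_i = α_i − g_i = 0, so g_i* = α_i.
NE contributions = (2.1, 4.9, 0.5); G = 7.5.
W^NE = (Σα)·G − ½Σα_i² = 7.5² − ½·28.67 = 41.915.
Planner sets g_i = Σα_j = 7.5 for every i, so G^SO = 3·7.5 = 22.5.
W^SO = (Σα)·G^SO − ½·3·(Σα)² = (3/2)·7.5² = 84.375.
Deadweight loss = W^SO − W^NE = 42.46.

42.46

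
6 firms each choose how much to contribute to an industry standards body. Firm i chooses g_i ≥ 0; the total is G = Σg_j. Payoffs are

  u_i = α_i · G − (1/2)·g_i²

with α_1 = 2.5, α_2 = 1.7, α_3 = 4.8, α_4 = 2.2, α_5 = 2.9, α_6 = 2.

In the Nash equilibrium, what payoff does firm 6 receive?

Firm i's FOC: ∂u_i/∂g_i = α_i − g_i = 0, so g_i* = α_i.
NE contributions = (2.5, 1.7, 4.8, 2.2, 2.9, 2); G = 16.1.
u_6 = α_6·G − ½·(g_6)² = 2·16.1 − ½·2² = 30.2.

30.2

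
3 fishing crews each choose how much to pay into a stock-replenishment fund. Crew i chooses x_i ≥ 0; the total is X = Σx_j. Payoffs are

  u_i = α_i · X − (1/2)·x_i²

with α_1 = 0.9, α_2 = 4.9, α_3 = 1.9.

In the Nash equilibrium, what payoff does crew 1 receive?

Crew i's FOC: ∂u_i/∂x_i = α_i − x_i = 0, so x_i* = α_i.
NE contributions = (0.9, 4.9, 1.9); X = 7.7.
u_1 = α_1·X − ½·(x_1)² = 0.9·7.7 − ½·0.9² = 6.525.

6.525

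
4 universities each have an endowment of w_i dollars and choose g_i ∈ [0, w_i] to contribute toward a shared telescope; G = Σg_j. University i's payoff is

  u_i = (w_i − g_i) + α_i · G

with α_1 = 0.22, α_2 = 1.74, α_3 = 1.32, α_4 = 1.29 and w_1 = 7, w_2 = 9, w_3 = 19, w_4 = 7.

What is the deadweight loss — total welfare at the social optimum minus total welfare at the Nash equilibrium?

24.99

∂u_i/∂g_i = α_i − 1, so university i contributes w_i if α_i > 1, else 0.
α_i > 1 for i ∈ {2, 3, 4}; NE contributions (0, 9, 19, 7), G = 35.
W^NE = Σw_i − G^NE + (Σα_i)·G^NE = 42 + 3.57·35 = 166.95.
Planner: ∂(Σu_j)/∂g_i = Σα_j − 1 = 3.57 > 0, so everyone contributes w_i; G^SO = 42, W^SO = 42 + 3.57·42 = 191.94.
Deadweight loss = 24.99.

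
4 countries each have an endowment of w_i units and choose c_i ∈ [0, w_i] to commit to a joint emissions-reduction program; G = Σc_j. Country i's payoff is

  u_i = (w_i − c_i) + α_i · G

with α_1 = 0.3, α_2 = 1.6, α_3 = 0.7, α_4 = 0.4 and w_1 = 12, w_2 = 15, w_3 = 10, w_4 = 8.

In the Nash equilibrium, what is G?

15

∂u_i/∂c_i = α_i − 1, so country i contributes w_i if α_i > 1, else 0.
α_i > 1 for i ∈ {2}; NE contributions (0, 15, 0, 0), G = 15.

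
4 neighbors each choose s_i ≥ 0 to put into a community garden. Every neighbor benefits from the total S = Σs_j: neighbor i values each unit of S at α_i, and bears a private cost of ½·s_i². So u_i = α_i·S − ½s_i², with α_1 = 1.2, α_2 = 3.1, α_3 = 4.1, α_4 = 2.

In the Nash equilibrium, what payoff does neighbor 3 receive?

Neighbor i's FOC: ∂u_i/∂s_i = α_i − s_i = 0, so s_i* = α_i.
NE contributions = (1.2, 3.1, 4.1, 2); S = 10.4.
u_3 = α_3·S − ½·(s_3)² = 4.1·10.4 − ½·4.1² = 34.235.

34.235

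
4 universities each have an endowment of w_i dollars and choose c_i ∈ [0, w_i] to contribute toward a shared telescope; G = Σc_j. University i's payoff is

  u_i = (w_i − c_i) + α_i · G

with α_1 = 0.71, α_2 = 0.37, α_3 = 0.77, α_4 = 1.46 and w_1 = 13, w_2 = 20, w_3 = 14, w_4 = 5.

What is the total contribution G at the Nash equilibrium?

∂u_i/∂c_i = α_i − 1, so university i contributes w_i if α_i > 1, else 0.
α_i > 1 for i ∈ {4}; NE contributions (0, 0, 0, 5), G = 5.

5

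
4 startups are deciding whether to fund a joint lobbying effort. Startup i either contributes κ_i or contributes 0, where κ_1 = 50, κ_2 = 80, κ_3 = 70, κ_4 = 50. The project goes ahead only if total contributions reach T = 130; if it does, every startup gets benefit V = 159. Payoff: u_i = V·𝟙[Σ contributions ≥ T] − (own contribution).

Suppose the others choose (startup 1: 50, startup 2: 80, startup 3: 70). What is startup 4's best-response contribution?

Others' total = 200 ≥ 130; contributing adds cost 50 for no extra benefit.
Best response: 0.

0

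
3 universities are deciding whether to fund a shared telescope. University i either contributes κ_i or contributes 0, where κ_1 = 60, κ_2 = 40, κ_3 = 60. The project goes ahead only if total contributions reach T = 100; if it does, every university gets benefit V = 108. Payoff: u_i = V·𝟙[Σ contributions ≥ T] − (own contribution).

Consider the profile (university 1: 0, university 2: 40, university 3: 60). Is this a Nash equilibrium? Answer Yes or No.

Yes

Total = 100 ≥ 100: provided.
University 1 (pledges 0, payoff 108): pledging 60 → total 160, payoff 48. No gain.
University 2 (pledges 40, payoff 68): dropping to 0 → total 60, payoff 0. No gain.
University 3 (pledges 60, payoff 48): dropping to 0 → total 40, payoff 0. No gain.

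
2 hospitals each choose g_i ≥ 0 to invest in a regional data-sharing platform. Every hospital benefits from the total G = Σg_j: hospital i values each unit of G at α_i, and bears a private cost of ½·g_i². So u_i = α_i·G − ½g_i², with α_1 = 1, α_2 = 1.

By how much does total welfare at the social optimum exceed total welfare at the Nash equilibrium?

Hospital i's FOC: ∂u_i/∂g_i = α_i − g_i = 0, so g_i* = α_i.
NE contributions = (1, 1); G = 2.
W^NE = (Σα)·G − ½Σα_i² = 2² − ½·2 = 3.
Planner sets g_i = Σα_j = 2 for every i, so G^SO = 2·2 = 4.
W^SO = (Σα)·G^SO − ½·2·(Σα)² = (2/2)·2² = 4.
Deadweight loss = W^SO − W^NE = 1.

1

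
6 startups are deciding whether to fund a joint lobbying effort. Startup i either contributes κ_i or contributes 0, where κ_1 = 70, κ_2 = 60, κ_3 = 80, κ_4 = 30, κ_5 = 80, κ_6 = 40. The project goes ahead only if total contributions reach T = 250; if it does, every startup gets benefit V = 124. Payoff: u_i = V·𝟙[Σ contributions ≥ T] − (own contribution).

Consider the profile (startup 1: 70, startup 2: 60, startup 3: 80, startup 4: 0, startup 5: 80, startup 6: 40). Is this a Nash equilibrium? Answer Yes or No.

Total = 330 ≥ 250: provided.
Startup 1 (pledges 70, payoff 54): dropping to 0 → total 260, payoff 124. Profitable deviation.

No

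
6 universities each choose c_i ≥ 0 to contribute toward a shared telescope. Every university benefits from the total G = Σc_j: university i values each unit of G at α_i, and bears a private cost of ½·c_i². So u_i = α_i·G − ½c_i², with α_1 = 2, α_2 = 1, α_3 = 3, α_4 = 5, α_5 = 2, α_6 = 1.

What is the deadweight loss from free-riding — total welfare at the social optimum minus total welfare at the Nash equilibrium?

University i's FOC: ∂u_i/∂c_i = α_i − c_i = 0, so c_i* = α_i.
NE contributions = (2, 1, 3, 5, 2, 1); G = 14.
W^NE = (Σα)·G − ½Σα_i² = 14² − ½·44 = 174.
Planner sets c_i = Σα_j = 14 for every i, so G^SO = 6·14 = 84.
W^SO = (Σα)·G^SO − ½·6·(Σα)² = (6/2)·14² = 588.
Deadweight loss = W^SO − W^NE = 414.

414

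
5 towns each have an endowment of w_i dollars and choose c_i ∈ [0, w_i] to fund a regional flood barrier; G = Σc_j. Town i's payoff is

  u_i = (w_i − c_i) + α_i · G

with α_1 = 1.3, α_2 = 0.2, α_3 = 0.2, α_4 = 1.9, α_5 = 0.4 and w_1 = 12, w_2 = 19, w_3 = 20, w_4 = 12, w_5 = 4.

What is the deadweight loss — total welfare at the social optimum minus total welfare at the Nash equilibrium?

∂u_i/∂c_i = α_i − 1, so town i contributes w_i if α_i > 1, else 0.
α_i > 1 for i ∈ {1, 4}; NE contributions (12, 0, 0, 12, 0), G = 24.
W^NE = Σw_i − G^NE + (Σα_i)·G^NE = 67 + 3·24 = 139.
Planner: ∂(Σu_j)/∂c_i = Σα_j − 1 = 3 > 0, so everyone contributes w_i; G^SO = 67, W^SO = 67 + 3·67 = 268.
Deadweight loss = 129.

129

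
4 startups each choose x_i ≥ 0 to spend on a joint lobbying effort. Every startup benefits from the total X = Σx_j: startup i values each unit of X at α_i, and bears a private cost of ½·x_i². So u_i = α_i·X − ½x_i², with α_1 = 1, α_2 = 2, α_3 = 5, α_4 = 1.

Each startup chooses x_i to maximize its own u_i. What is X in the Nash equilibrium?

Startup i's FOC: ∂u_i/∂x_i = α_i − x_i = 0, so x_i* = α_i.
NE contributions = (1, 2, 5, 1); X = 9.

9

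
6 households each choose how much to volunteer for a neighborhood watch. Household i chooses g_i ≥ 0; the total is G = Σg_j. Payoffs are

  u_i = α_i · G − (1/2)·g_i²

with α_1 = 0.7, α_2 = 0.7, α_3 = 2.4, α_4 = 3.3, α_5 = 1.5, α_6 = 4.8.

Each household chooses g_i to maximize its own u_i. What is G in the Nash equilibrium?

13.4

Household i's FOC: ∂u_i/∂g_i = α_i − g_i = 0, so g_i* = α_i.
NE contributions = (0.7, 0.7, 2.4, 3.3, 1.5, 4.8); G = 13.4.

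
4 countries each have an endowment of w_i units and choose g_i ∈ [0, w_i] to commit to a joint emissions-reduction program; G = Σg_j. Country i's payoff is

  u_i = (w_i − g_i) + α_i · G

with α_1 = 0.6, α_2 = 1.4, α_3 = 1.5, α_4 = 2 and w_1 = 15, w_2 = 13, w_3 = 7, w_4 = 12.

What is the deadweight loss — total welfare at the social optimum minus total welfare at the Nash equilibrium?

67.5

∂u_i/∂g_i = α_i − 1, so country i contributes w_i if α_i > 1, else 0.
α_i > 1 for i ∈ {2, 3, 4}; NE contributions (0, 13, 7, 12), G = 32.
W^NE = Σw_i − G^NE + (Σα_i)·G^NE = 47 + 4.5·32 = 191.
Planner: ∂(Σu_j)/∂g_i = Σα_j − 1 = 4.5 > 0, so everyone contributes w_i; G^SO = 47, W^SO = 47 + 4.5·47 = 258.5.
Deadweight loss = 67.5.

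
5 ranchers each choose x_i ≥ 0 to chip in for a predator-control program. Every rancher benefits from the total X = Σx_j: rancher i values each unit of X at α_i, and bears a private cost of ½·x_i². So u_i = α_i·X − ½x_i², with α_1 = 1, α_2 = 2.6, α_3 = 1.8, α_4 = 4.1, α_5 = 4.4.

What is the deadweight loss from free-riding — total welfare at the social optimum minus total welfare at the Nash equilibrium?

313.4

Rancher i's FOC: ∂u_i/∂x_i = α_i − x_i = 0, so x_i* = α_i.
NE contributions = (1, 2.6, 1.8, 4.1, 4.4); X = 13.9.
W^NE = (Σα)·X − ½Σα_i² = 13.9² − ½·47.17 = 169.625.
Planner sets x_i = Σα_j = 13.9 for every i, so X^SO = 5·13.9 = 69.5.
W^SO = (Σα)·X^SO − ½·5·(Σα)² = (5/2)·13.9² = 483.025.
Deadweight loss = W^SO − W^NE = 313.4.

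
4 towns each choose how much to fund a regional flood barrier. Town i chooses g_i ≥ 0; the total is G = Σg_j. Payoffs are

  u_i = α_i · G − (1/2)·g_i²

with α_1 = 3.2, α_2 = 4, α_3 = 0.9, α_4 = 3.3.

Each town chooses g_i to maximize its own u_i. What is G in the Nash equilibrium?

11.4

Town i's FOC: ∂u_i/∂g_i = α_i − g_i = 0, so g_i* = α_i.
NE contributions = (3.2, 4, 0.9, 3.3); G = 11.4.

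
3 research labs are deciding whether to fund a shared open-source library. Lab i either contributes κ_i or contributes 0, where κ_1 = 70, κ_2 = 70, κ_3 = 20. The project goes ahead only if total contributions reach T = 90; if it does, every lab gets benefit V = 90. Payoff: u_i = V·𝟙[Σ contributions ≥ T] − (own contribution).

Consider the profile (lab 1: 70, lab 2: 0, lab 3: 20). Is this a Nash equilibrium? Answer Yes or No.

Total = 90 ≥ 90: provided.
Lab 1 (pledges 70, payoff 20): dropping to 0 → total 20, payoff 0. No gain.
Lab 2 (pledges 0, payoff 90): pledging 70 → total 160, payoff 20. No gain.
Lab 3 (pledges 20, payoff 70): dropping to 0 → total 70, payoff 0. No gain.

Yes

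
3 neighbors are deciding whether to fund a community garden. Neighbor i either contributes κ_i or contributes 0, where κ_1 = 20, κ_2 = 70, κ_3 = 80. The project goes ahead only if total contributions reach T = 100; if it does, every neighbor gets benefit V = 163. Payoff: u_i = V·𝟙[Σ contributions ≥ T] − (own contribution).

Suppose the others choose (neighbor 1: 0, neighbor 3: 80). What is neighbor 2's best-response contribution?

Others' total = 80. Contributing 70 brings total to 150 ≥ 100: gain V − κ_2 = 93.
Best response: 70.

70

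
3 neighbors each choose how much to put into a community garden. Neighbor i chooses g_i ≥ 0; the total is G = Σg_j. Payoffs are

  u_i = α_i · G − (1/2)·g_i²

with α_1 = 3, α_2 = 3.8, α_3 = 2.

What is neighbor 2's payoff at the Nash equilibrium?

26.22

Neighbor i's FOC: ∂u_i/∂g_i = α_i − g_i = 0, so g_i* = α_i.
NE contributions = (3, 3.8, 2); G = 8.8.
u_2 = α_2·G − ½·(g_2)² = 3.8·8.8 − ½·3.8² = 26.22.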